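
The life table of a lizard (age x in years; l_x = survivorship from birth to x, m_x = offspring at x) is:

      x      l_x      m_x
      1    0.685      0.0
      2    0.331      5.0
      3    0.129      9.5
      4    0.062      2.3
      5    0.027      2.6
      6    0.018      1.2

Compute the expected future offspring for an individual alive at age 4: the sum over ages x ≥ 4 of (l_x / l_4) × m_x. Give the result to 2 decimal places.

l_4 = 0.062. Conditional survival from age 4 to x is l_x / l_4.
  x=4: (0.062/0.062) × 2.3 = 2.3000
  x=5: (0.027/0.062) × 2.6 = 1.1323
  x=6: (0.018/0.062) × 1.2 = 0.3484
Sum = 2.3000 + 1.1323 + 0.3484 = 3.7806

3.78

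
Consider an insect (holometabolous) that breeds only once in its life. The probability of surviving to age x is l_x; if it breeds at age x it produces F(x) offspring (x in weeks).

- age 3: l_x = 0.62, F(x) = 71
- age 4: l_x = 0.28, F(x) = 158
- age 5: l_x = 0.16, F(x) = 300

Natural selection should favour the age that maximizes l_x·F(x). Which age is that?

5

Expected offspring if breeding at age x = l_x × F(x):
  age 3: 0.62 × 71 = 44.020
  age 4: 0.28 × 158 = 44.240
  age 5: 0.16 × 300 = 48.000
Maximum at age 5 (48.000).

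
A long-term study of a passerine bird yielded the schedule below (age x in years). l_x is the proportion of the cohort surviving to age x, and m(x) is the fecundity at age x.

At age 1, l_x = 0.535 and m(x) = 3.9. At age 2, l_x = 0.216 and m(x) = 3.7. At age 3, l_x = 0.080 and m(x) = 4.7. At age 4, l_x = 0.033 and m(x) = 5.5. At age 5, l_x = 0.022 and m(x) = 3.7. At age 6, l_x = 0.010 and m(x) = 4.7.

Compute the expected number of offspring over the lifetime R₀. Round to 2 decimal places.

R₀ = Σ l_x m(x):
  age 1: 0.535 × 3.9 = 2.0865
  age 2: 0.216 × 3.7 = 0.7992
  age 3: 0.080 × 4.7 = 0.3760
  age 4: 0.033 × 5.5 = 0.1815
  age 5: 0.022 × 3.7 = 0.0814
  age 6: 0.010 × 4.7 = 0.0470
R₀ = 2.0865 + 0.7992 + 0.3760 + 0.1815 + 0.0814 + 0.0470 = 3.5716

3.57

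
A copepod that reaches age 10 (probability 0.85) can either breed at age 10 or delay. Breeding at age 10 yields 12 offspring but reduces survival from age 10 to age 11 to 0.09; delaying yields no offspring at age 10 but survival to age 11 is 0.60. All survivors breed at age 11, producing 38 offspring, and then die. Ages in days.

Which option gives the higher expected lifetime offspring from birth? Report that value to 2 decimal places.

19.38

breed at age 10: R₀ = 0.85 × (12 + 0.09 × 38) = 0.85 × 15.4200 = 13.1070
delay to age 11: R₀ = 0.85 × (0.60 × 38) = 0.85 × 22.8000 = 19.3800
Higher: delay to age 11 (19.3800).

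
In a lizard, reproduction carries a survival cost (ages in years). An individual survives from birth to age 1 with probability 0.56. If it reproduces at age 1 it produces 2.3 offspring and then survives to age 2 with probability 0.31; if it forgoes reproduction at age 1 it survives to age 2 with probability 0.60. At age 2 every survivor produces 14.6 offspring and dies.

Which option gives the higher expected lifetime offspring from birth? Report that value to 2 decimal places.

breed at age 1: R₀ = 0.56 × (2.3 + 0.31 × 14.6) = 0.56 × 6.8260 = 3.8226
delay to age 2: R₀ = 0.56 × (0.60 × 14.6) = 0.56 × 8.7600 = 4.9056
Higher: delay to age 2 (4.9056).

4.91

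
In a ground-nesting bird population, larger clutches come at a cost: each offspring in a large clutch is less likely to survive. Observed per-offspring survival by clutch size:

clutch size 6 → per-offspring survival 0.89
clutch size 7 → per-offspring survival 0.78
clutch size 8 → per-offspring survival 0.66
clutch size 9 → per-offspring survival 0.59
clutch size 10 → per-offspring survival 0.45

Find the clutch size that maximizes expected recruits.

7

Expected recruits = c × s(c):
  c=6: 6 × 0.89 = 5.340
  c=7: 7 × 0.78 = 5.460
  c=8: 8 × 0.66 = 5.280
  c=9: 9 × 0.59 = 5.310
  c=10: 10 × 0.45 = 4.500
Maximum at c = 7 (5.460 recruits).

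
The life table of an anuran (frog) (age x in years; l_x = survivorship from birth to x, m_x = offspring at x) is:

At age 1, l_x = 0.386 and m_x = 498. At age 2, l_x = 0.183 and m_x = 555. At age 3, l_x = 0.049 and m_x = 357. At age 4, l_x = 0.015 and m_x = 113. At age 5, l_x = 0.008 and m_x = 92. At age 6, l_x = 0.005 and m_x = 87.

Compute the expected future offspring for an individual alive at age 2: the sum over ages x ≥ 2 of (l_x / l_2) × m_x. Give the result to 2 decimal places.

l_2 = 0.183. Conditional survival from age 2 to x is l_x / l_2.
  x=2: (0.183/0.183) × 555 = 555.0000
  x=3: (0.049/0.183) × 357 = 95.5902
  x=4: (0.015/0.183) × 113 = 9.2623
  x=5: (0.008/0.183) × 92 = 4.0219
  x=6: (0.005/0.183) × 87 = 2.3770
Sum = 555.0000 + 95.5902 + 9.2623 + 4.0219 + 2.3770 = 666.2514

666.25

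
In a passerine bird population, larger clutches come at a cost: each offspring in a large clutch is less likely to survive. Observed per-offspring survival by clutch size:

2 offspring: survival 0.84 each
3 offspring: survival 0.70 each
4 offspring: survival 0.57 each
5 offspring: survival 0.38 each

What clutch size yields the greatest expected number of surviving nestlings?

Expected surviving nestlings = c × s(c):
  c=2: 2 × 0.84 = 1.680
  c=3: 3 × 0.70 = 2.100
  c=4: 4 × 0.57 = 2.280
  c=5: 5 × 0.38 = 1.900
Maximum at c = 4 (2.280 surviving nestlings).

4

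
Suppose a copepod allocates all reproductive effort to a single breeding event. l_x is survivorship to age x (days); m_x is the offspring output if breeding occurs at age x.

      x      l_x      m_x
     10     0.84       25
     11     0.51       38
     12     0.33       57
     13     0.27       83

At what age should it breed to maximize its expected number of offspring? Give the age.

13

Expected offspring if breeding at age x = l_x × m_x:
  age 10: 0.84 × 25 = 21.000
  age 11: 0.51 × 38 = 19.380
  age 12: 0.33 × 57 = 18.810
  age 13: 0.27 × 83 = 22.410
Maximum at age 13 (22.410).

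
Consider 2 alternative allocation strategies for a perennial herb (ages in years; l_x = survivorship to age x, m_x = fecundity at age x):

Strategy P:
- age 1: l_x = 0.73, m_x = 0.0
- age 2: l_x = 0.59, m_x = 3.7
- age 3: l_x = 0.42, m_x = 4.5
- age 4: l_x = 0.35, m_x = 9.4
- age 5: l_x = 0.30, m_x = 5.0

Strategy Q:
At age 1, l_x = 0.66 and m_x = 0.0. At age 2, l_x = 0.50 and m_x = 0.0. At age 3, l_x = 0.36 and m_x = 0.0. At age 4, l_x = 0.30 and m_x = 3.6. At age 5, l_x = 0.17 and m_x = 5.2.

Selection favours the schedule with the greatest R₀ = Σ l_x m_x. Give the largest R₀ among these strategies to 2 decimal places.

Strategy P: R₀ = 0.73×0.0 + 0.59×3.7 + 0.42×4.5 + 0.35×9.4 + 0.30×5.0 = 8.8630
Strategy Q: R₀ = 0.66×0.0 + 0.50×0.0 + 0.36×0.0 + 0.30×3.6 + 0.17×5.2 = 1.9640
Highest R₀: strategy P with 8.8630.

8.86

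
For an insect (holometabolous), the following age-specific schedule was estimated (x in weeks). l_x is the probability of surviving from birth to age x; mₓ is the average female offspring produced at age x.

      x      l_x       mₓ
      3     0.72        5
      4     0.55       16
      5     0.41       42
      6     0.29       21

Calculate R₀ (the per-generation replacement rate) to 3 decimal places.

R₀ = Σ l_x mₓ:
  age 3: 0.72 × 5 = 3.6000
  age 4: 0.55 × 16 = 8.8000
  age 5: 0.41 × 42 = 17.2200
  age 6: 0.29 × 21 = 6.0900
R₀ = 3.6000 + 8.8000 + 17.2200 + 6.0900 = 35.7100

35.710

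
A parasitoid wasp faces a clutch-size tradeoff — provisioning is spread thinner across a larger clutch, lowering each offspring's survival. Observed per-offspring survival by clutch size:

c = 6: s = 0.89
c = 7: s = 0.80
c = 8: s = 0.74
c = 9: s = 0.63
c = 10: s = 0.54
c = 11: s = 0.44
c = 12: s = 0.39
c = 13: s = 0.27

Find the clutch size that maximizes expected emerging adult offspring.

Expected emerging adult offspring = c × s(c):
  c=6: 6 × 0.89 = 5.340
  c=7: 7 × 0.80 = 5.600
  c=8: 8 × 0.74 = 5.920
  c=9: 9 × 0.63 = 5.670
  c=10: 10 × 0.54 = 5.400
  c=11: 11 × 0.44 = 4.840
  c=12: 12 × 0.39 = 4.680
  c=13: 13 × 0.27 = 3.510
Maximum at c = 8 (5.920 emerging adult offspring).

8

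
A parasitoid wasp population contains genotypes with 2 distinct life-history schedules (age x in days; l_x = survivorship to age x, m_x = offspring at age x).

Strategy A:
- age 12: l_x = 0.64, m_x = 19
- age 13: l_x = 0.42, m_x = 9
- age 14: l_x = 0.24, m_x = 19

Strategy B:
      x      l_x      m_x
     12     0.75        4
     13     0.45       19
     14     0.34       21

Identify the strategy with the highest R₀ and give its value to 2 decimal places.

20.50

Strategy A: R₀ = 0.64×19 + 0.42×9 + 0.24×19 = 20.5000
Strategy B: R₀ = 0.75×4 + 0.45×19 + 0.34×21 = 18.6900
Highest R₀: strategy A with 20.5000.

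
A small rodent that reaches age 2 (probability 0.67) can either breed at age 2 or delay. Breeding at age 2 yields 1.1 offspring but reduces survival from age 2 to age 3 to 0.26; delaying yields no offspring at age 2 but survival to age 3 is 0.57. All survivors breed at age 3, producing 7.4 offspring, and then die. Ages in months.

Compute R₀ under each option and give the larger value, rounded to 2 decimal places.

breed at age 2: R₀ = 0.67 × (1.1 + 0.26 × 7.4) = 0.67 × 3.0240 = 2.0261
delay to age 3: R₀ = 0.67 × (0.57 × 7.4) = 0.67 × 4.2180 = 2.8261
Higher: delay to age 3 (2.8261).

2.83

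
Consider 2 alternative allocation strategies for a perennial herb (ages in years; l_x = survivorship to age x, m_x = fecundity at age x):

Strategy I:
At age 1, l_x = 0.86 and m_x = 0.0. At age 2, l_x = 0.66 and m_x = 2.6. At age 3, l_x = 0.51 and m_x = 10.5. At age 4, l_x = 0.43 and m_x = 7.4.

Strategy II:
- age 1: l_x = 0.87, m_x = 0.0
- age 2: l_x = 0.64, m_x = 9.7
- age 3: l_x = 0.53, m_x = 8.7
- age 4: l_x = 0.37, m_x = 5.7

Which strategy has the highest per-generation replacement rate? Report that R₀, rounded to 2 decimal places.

Strategy I: R₀ = 0.86×0.0 + 0.66×2.6 + 0.51×10.5 + 0.43×7.4 = 10.2530
Strategy II: R₀ = 0.87×0.0 + 0.64×9.7 + 0.53×8.7 + 0.37×5.7 = 12.9280
Highest R₀: strategy II with 12.9280.

12.93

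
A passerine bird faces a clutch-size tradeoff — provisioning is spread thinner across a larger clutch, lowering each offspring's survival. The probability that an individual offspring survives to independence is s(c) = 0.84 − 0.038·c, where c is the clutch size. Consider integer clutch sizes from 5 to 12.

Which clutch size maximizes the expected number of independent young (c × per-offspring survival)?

Expected independent young = c × s(c):
  c=5: 5 × 0.650 = 3.250
  c=6: 6 × 0.612 = 3.672
  c=7: 7 × 0.574 = 4.018
  c=8: 8 × 0.536 = 4.288
  c=9: 9 × 0.498 = 4.482
  c=10: 10 × 0.460 = 4.600
  c=11: 11 × 0.422 = 4.642
  c=12: 12 × 0.384 = 4.608
Maximum at c = 11 (4.642 independent young).

11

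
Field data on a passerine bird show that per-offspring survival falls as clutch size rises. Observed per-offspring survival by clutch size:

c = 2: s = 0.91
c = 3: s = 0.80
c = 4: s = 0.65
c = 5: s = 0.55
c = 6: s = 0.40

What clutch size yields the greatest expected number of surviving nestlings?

Expected surviving nestlings = c × s(c):
  c=2: 2 × 0.91 = 1.820
  c=3: 3 × 0.80 = 2.400
  c=4: 4 × 0.65 = 2.600
  c=5: 5 × 0.55 = 2.750
  c=6: 6 × 0.40 = 2.400
Maximum at c = 5 (2.750 surviving nestlings).

5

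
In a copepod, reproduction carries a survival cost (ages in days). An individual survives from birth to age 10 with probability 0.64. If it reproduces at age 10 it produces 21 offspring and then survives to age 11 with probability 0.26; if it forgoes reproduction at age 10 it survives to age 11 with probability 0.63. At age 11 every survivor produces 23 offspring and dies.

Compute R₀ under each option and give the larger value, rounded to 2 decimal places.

breed at age 10: R₀ = 0.64 × (21 + 0.26 × 23) = 0.64 × 26.9800 = 17.2672
delay to age 11: R₀ = 0.64 × (0.63 × 23) = 0.64 × 14.4900 = 9.2736
Higher: breed at age 10 (17.2672).

17.27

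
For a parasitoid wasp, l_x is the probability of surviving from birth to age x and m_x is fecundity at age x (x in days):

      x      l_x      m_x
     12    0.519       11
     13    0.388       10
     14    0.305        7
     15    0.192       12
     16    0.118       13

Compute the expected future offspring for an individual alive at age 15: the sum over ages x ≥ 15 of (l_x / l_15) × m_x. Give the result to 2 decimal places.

l_15 = 0.192. Conditional survival from age 15 to x is l_x / l_15.
  x=15: (0.192/0.192) × 12 = 12.0000
  x=16: (0.118/0.192) × 13 = 7.9896
Sum = 12.0000 + 7.9896 = 19.9896

19.99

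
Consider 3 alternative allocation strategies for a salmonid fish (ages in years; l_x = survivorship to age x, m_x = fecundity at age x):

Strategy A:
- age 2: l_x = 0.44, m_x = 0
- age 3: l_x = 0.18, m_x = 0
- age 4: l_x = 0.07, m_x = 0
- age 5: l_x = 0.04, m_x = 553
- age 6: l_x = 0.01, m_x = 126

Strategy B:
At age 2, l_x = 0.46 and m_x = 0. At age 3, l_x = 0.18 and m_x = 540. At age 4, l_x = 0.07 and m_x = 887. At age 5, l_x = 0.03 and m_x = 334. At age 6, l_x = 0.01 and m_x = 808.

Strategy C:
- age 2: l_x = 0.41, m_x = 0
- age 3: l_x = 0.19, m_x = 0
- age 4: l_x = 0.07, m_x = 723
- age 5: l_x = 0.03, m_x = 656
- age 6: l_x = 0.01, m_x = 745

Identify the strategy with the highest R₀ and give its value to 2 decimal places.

177.39

Strategy A: R₀ = 0.44×0 + 0.18×0 + 0.07×0 + 0.04×553 + 0.01×126 = 23.3800
Strategy B: R₀ = 0.46×0 + 0.18×540 + 0.07×887 + 0.03×334 + 0.01×808 = 177.3900
Strategy C: R₀ = 0.41×0 + 0.19×0 + 0.07×723 + 0.03×656 + 0.01×745 = 77.7400
Highest R₀: strategy B with 177.3900.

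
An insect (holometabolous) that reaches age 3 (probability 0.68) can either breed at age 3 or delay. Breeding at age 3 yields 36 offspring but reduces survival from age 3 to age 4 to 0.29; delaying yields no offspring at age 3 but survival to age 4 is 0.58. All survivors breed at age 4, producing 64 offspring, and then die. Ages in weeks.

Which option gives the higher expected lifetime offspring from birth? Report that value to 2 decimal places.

37.10

breed at age 3: R₀ = 0.68 × (36 + 0.29 × 64) = 0.68 × 54.5600 = 37.1008
delay to age 4: R₀ = 0.68 × (0.58 × 64) = 0.68 × 37.1200 = 25.2416
Higher: breed at age 3 (37.1008).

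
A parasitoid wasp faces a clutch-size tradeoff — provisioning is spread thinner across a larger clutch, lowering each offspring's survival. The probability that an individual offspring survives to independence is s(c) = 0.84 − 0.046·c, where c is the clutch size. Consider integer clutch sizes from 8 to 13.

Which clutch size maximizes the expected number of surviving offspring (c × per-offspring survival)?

Expected surviving offspring = c × s(c):
  c=8: 8 × 0.472 = 3.776
  c=9: 9 × 0.426 = 3.834
  c=10: 10 × 0.380 = 3.800
  c=11: 11 × 0.334 = 3.674
  c=12: 12 × 0.288 = 3.456
  c=13: 13 × 0.242 = 3.146
Maximum at c = 9 (3.834 surviving offspring).

9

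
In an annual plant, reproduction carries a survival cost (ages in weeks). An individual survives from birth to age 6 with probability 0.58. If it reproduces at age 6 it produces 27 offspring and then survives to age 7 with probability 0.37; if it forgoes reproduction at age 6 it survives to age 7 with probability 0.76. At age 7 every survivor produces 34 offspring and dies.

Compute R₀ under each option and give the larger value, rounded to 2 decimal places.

22.96

breed at age 6: R₀ = 0.58 × (27 + 0.37 × 34) = 0.58 × 39.5800 = 22.9564
delay to age 7: R₀ = 0.58 × (0.76 × 34) = 0.58 × 25.8400 = 14.9872
Higher: breed at age 6 (22.9564).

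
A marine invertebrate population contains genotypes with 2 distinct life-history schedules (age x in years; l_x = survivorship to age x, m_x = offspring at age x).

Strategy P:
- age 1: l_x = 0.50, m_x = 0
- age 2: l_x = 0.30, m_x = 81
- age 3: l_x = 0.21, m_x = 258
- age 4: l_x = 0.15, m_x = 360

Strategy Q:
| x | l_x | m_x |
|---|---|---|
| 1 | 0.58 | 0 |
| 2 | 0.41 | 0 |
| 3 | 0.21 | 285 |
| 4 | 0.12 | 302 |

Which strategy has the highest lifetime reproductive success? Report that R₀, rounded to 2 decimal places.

132.48

Strategy P: R₀ = 0.50×0 + 0.30×81 + 0.21×258 + 0.15×360 = 132.4800
Strategy Q: R₀ = 0.58×0 + 0.41×0 + 0.21×285 + 0.12×302 = 96.0900
Highest R₀: strategy P with 132.4800.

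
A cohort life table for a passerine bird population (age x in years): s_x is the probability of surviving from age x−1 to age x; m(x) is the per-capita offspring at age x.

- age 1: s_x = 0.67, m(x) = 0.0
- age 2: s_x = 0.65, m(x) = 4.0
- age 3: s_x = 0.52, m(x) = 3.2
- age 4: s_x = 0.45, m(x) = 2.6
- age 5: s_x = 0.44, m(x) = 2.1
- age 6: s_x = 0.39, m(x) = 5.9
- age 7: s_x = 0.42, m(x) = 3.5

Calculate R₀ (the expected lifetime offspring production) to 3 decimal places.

Survivorship from birth: l_x = s_1·s_2·…·s_x.
  l_1 = 0.67000
  l_2 = 0.43550
  l_3 = 0.22646
  l_4 = 0.10191
  l_5 = 0.04484
  l_6 = 0.01749
  l_7 = 0.00734
R₀ = Σ l_x m(x):
  age 1: 0.67000 × 0.0 = 0.0000
  age 2: 0.43550 × 4.0 = 1.7420
  age 3: 0.22646 × 3.2 = 0.7247
  age 4: 0.10191 × 2.6 = 0.2650
  age 5: 0.04484 × 2.1 = 0.0942
  age 6: 0.01749 × 5.9 = 0.1032
  age 7: 0.00734 × 3.5 = 0.0257
R₀ = 0.0000 + 1.7420 + 0.7247 + 0.2650 + 0.0942 + 0.1032 + 0.0257 = 2.9547

2.955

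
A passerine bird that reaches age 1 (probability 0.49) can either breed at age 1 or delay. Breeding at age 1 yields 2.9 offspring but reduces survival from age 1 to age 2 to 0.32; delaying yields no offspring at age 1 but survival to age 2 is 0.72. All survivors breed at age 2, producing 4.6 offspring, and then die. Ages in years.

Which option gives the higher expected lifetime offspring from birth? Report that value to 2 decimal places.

2.14

breed at age 1: R₀ = 0.49 × (2.9 + 0.32 × 4.6) = 0.49 × 4.3720 = 2.1423
delay to age 2: R₀ = 0.49 × (0.72 × 4.6) = 0.49 × 3.3120 = 1.6229
Higher: breed at age 1 (2.1423).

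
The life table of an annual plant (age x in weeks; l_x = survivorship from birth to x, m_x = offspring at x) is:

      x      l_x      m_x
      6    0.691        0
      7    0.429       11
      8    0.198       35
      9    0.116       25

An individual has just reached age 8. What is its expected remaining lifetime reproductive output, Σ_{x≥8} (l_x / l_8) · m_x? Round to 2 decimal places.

49.65

l_8 = 0.198. Conditional survival from age 8 to x is l_x / l_8.
  x=8: (0.198/0.198) × 35 = 35.0000
  x=9: (0.116/0.198) × 25 = 14.6465
Sum = 35.0000 + 14.6465 = 49.6465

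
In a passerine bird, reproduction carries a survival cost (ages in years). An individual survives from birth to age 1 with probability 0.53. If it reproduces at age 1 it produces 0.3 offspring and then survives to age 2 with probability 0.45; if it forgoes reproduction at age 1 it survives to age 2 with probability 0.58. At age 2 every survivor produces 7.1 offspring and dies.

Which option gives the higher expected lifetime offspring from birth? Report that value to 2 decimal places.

breed at age 1: R₀ = 0.53 × (0.3 + 0.45 × 7.1) = 0.53 × 3.4950 = 1.8523
delay to age 2: R₀ = 0.53 × (0.58 × 7.1) = 0.53 × 4.1180 = 2.1825
Higher: delay to age 2 (2.1825).

2.18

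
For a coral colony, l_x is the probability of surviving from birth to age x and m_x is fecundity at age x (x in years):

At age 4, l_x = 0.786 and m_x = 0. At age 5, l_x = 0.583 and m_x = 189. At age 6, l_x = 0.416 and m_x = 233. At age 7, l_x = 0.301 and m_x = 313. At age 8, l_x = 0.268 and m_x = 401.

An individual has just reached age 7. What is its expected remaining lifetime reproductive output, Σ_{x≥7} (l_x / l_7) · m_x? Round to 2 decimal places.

670.04

l_7 = 0.301. Conditional survival from age 7 to x is l_x / l_7.
  x=7: (0.301/0.301) × 313 = 313.0000
  x=8: (0.268/0.301) × 401 = 357.0365
Sum = 313.0000 + 357.0365 = 670.0365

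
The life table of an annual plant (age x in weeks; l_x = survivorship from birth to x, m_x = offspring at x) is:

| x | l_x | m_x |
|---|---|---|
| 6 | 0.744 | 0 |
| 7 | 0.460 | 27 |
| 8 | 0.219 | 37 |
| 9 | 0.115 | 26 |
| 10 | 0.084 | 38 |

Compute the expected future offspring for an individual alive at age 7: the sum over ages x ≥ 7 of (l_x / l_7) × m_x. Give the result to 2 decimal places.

l_7 = 0.460. Conditional survival from age 7 to x is l_x / l_7.
  x=7: (0.460/0.460) × 27 = 27.0000
  x=8: (0.219/0.460) × 37 = 17.6152
  x=9: (0.115/0.460) × 26 = 6.5000
  x=10: (0.084/0.460) × 38 = 6.9391
Sum = 27.0000 + 17.6152 + 6.5000 + 6.9391 = 58.0543

58.05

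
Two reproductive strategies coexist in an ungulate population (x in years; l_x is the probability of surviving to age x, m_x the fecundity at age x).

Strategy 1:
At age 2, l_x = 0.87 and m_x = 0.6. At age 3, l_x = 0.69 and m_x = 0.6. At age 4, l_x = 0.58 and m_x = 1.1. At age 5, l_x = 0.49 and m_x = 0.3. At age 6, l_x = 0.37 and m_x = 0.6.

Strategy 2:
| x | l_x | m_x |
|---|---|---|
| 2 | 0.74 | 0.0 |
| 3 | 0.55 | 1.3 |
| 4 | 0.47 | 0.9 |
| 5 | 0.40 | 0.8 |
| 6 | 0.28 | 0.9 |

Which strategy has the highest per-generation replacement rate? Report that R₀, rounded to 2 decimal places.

Strategy 1: R₀ = 0.87×0.6 + 0.69×0.6 + 0.58×1.1 + 0.49×0.3 + 0.37×0.6 = 1.9430
Strategy 2: R₀ = 0.74×0.0 + 0.55×1.3 + 0.47×0.9 + 0.40×0.8 + 0.28×0.9 = 1.7100
Highest R₀: strategy 1 with 1.9430.

1.94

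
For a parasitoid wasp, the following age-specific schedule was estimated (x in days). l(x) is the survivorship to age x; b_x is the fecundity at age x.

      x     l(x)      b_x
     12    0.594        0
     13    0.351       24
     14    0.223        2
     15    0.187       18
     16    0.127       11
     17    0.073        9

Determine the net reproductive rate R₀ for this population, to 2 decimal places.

14.29

R₀ = Σ l(x) b_x:
  age 12: 0.594 × 0 = 0.0000
  age 13: 0.351 × 24 = 8.4240
  age 14: 0.223 × 2 = 0.4460
  age 15: 0.187 × 18 = 3.3660
  age 16: 0.127 × 11 = 1.3970
  age 17: 0.073 × 9 = 0.6570
R₀ = 0.0000 + 8.4240 + 0.4460 + 3.3660 + 1.3970 + 0.6570 = 14.2900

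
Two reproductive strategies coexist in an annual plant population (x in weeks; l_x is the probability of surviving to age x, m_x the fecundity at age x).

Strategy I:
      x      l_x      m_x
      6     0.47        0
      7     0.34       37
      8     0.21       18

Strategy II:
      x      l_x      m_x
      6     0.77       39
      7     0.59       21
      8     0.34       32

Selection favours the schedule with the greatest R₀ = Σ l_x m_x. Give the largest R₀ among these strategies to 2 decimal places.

Strategy I: R₀ = 0.47×0 + 0.34×37 + 0.21×18 = 16.3600
Strategy II: R₀ = 0.77×39 + 0.59×21 + 0.34×32 = 53.3000
Highest R₀: strategy II with 53.3000.

53.30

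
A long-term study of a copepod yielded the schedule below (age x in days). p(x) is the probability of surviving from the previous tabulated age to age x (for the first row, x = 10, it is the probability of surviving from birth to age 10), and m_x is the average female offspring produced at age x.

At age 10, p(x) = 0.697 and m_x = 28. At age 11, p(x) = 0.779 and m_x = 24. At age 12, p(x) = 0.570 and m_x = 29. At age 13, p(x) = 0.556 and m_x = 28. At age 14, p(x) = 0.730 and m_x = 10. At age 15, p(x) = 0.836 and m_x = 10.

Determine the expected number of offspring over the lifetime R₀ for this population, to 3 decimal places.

48.647

Survivorship from birth: l_x = p_10·p_11·…·p_x.
  l_10 = 0.69700
  l_11 = 0.54296
  l_12 = 0.30949
  l_13 = 0.17208
  l_14 = 0.12562
  l_15 = 0.10501
R₀ = Σ l_x m_x:
  age 10: 0.69700 × 28 = 19.5160
  age 11: 0.54296 × 24 = 13.0310
  age 12: 0.30949 × 29 = 8.9752
  age 13: 0.17208 × 28 = 4.8182
  age 14: 0.12562 × 10 = 1.2562
  age 15: 0.10501 × 10 = 1.0501
R₀ = 19.5160 + 13.0310 + 8.9752 + 4.8182 + 1.2562 + 1.0501 = 48.6468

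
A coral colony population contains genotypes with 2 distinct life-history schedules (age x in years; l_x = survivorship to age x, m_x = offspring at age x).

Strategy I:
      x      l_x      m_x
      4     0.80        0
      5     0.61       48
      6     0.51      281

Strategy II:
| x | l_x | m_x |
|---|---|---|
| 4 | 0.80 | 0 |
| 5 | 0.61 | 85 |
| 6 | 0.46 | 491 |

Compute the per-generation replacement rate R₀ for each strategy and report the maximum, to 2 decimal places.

277.71

Strategy I: R₀ = 0.80×0 + 0.61×48 + 0.51×281 = 172.5900
Strategy II: R₀ = 0.80×0 + 0.61×85 + 0.46×491 = 277.7100
Highest R₀: strategy II with 277.7100.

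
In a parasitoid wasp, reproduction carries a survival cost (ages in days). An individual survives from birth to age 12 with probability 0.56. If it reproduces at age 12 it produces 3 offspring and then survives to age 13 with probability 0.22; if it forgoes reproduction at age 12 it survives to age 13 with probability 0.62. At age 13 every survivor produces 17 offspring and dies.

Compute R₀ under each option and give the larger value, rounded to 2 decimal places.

breed at age 12: R₀ = 0.56 × (3 + 0.22 × 17) = 0.56 × 6.7400 = 3.7744
delay to age 13: R₀ = 0.56 × (0.62 × 17) = 0.56 × 10.5400 = 5.9024
Higher: delay to age 13 (5.9024).

5.90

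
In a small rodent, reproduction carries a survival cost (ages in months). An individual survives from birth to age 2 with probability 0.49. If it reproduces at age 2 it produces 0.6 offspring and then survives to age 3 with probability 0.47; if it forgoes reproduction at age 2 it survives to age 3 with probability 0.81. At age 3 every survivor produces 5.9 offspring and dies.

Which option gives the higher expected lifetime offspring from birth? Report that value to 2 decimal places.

breed at age 2: R₀ = 0.49 × (0.6 + 0.47 × 5.9) = 0.49 × 3.3730 = 1.6528
delay to age 3: R₀ = 0.49 × (0.81 × 5.9) = 0.49 × 4.7790 = 2.3417
Higher: delay to age 3 (2.3417).

2.34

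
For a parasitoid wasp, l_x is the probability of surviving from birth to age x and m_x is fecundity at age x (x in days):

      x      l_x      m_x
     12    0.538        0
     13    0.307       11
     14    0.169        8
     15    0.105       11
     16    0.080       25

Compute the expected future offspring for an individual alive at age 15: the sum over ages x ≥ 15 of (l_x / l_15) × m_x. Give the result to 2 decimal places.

30.05

l_15 = 0.105. Conditional survival from age 15 to x is l_x / l_15.
  x=15: (0.105/0.105) × 11 = 11.0000
  x=16: (0.080/0.105) × 25 = 19.0476
Sum = 11.0000 + 19.0476 = 30.0476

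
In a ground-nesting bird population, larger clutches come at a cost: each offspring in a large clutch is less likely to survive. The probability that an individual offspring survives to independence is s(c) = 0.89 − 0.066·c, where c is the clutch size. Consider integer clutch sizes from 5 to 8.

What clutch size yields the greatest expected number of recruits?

Expected recruits = c × s(c):
  c=5: 5 × 0.560 = 2.800
  c=6: 6 × 0.494 = 2.964
  c=7: 7 × 0.428 = 2.996
  c=8: 8 × 0.362 = 2.896
Maximum at c = 7 (2.996 recruits).

7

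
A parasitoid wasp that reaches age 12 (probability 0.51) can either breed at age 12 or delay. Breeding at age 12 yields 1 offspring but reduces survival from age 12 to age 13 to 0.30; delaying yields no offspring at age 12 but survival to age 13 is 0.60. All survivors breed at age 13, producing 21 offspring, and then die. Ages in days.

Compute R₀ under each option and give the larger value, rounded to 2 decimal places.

6.43

breed at age 12: R₀ = 0.51 × (1 + 0.30 × 21) = 0.51 × 7.3000 = 3.7230
delay to age 13: R₀ = 0.51 × (0.60 × 21) = 0.51 × 12.6000 = 6.4260
Higher: delay to age 13 (6.4260).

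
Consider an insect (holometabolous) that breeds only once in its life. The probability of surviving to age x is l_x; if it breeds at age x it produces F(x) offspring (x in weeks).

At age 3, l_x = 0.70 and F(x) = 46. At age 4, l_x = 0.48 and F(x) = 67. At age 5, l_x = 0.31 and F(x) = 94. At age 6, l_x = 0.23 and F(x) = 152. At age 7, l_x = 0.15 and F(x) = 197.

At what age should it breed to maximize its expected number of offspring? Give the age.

6

Expected offspring if breeding at age x = l_x × F(x):
  age 3: 0.70 × 46 = 32.200
  age 4: 0.48 × 67 = 32.160
  age 5: 0.31 × 94 = 29.140
  age 6: 0.23 × 152 = 34.960
  age 7: 0.15 × 197 = 29.550
Maximum at age 6 (34.960).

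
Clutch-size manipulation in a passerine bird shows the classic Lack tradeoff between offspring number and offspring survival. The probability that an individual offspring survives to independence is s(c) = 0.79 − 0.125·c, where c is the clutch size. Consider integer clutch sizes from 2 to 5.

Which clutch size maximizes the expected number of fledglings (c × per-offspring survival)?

3

Expected fledglings = c × s(c):
  c=2: 2 × 0.540 = 1.080
  c=3: 3 × 0.415 = 1.245
  c=4: 4 × 0.290 = 1.160
  c=5: 5 × 0.165 = 0.825
Maximum at c = 3 (1.245 fledglings).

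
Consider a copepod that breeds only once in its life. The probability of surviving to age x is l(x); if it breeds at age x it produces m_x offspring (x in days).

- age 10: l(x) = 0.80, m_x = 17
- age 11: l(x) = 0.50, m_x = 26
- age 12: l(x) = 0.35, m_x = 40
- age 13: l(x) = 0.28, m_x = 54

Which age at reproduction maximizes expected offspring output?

13

Expected offspring if breeding at age x = l(x) × m_x:
  age 10: 0.80 × 17 = 13.600
  age 11: 0.50 × 26 = 13.000
  age 12: 0.35 × 40 = 14.000
  age 13: 0.28 × 54 = 15.120
Maximum at age 13 (15.120).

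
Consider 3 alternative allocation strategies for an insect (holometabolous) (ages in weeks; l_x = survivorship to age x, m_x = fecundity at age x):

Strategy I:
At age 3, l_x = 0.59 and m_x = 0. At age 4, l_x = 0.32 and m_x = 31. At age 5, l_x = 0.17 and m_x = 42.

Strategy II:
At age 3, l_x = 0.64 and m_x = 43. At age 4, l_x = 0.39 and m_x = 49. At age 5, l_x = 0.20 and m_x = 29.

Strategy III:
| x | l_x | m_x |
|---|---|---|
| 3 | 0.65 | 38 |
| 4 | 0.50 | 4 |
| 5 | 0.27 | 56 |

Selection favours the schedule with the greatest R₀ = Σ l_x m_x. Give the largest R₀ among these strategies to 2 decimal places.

52.43

Strategy I: R₀ = 0.59×0 + 0.32×31 + 0.17×42 = 17.0600
Strategy II: R₀ = 0.64×43 + 0.39×49 + 0.20×29 = 52.4300
Strategy III: R₀ = 0.65×38 + 0.50×4 + 0.27×56 = 41.8200
Highest R₀: strategy II with 52.4300.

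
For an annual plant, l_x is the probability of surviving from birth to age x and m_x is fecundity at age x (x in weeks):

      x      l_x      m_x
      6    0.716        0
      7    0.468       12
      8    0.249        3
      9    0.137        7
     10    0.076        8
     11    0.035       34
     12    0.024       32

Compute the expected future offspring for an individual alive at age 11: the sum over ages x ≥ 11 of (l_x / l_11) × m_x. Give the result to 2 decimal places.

55.94

l_11 = 0.035. Conditional survival from age 11 to x is l_x / l_11.
  x=11: (0.035/0.035) × 34 = 34.0000
  x=12: (0.024/0.035) × 32 = 21.9429
Sum = 34.0000 + 21.9429 = 55.9429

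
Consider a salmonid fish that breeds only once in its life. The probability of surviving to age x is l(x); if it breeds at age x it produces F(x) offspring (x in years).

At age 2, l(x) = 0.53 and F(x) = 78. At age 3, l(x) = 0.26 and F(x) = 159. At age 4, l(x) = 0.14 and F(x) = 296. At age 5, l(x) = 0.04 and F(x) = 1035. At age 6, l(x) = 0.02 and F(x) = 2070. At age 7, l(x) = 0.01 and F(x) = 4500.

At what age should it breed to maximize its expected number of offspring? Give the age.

Expected offspring if breeding at age x = l(x) × F(x):
  age 2: 0.53 × 78 = 41.340
  age 3: 0.26 × 159 = 41.340
  age 4: 0.14 × 296 = 41.440
  age 5: 0.04 × 1035 = 41.400
  age 6: 0.02 × 2070 = 41.400
  age 7: 0.01 × 4500 = 45.000
Maximum at age 7 (45.000).

7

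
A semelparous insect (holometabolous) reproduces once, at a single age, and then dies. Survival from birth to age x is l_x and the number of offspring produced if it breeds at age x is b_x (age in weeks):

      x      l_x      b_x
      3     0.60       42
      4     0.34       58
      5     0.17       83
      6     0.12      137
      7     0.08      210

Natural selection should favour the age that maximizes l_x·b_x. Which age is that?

Expected offspring if breeding at age x = l_x × b_x:
  age 3: 0.60 × 42 = 25.200
  age 4: 0.34 × 58 = 19.720
  age 5: 0.17 × 83 = 14.110
  age 6: 0.12 × 137 = 16.440
  age 7: 0.08 × 210 = 16.800
Maximum at age 3 (25.200).

3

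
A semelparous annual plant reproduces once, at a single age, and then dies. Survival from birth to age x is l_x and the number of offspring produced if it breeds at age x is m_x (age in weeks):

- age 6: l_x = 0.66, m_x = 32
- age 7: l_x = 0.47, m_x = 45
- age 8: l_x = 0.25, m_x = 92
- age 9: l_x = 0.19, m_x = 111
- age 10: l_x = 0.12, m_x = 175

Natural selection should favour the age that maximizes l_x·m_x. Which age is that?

Expected offspring if breeding at age x = l_x × m_x:
  age 6: 0.66 × 32 = 21.120
  age 7: 0.47 × 45 = 21.150
  age 8: 0.25 × 92 = 23.000
  age 9: 0.19 × 111 = 21.090
  age 10: 0.12 × 175 = 21.000
Maximum at age 8 (23.000).

8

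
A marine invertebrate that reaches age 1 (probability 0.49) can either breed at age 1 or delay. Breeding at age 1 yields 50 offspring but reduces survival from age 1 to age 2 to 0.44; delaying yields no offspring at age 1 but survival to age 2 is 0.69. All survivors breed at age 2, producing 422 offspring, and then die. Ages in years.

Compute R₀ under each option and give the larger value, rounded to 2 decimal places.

breed at age 1: R₀ = 0.49 × (50 + 0.44 × 422) = 0.49 × 235.6800 = 115.4832
delay to age 2: R₀ = 0.49 × (0.69 × 422) = 0.49 × 291.1800 = 142.6782
Higher: delay to age 2 (142.6782).

142.68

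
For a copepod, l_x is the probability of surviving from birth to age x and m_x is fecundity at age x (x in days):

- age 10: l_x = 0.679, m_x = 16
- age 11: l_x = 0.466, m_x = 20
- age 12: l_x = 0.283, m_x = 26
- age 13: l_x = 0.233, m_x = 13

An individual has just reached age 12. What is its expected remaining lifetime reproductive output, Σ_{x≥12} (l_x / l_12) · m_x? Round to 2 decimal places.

36.70

l_12 = 0.283. Conditional survival from age 12 to x is l_x / l_12.
  x=12: (0.283/0.283) × 26 = 26.0000
  x=13: (0.233/0.283) × 13 = 10.7032
Sum = 26.0000 + 10.7032 = 36.7032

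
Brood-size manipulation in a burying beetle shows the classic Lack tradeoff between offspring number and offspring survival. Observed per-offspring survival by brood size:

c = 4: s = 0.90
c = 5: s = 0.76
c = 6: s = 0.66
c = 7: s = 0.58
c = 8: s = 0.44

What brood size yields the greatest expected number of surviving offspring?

7

Expected surviving offspring = c × s(c):
  c=4: 4 × 0.90 = 3.600
  c=5: 5 × 0.76 = 3.800
  c=6: 6 × 0.66 = 3.960
  c=7: 7 × 0.58 = 4.060
  c=8: 8 × 0.44 = 3.520
Maximum at c = 7 (4.060 surviving offspring).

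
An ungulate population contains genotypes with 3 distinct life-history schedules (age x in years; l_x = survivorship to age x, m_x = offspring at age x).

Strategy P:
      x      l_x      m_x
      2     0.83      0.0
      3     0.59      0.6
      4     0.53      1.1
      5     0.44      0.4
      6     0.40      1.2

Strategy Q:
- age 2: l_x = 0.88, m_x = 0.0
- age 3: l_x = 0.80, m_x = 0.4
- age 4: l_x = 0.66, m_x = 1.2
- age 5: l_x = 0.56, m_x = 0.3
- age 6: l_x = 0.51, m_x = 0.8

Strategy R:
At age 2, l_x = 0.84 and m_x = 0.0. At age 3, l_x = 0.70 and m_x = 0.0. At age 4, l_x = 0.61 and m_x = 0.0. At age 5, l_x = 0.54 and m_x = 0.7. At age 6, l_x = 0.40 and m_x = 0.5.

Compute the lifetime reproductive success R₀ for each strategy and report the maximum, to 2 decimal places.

1.69

Strategy P: R₀ = 0.83×0.0 + 0.59×0.6 + 0.53×1.1 + 0.44×0.4 + 0.40×1.2 = 1.5930
Strategy Q: R₀ = 0.88×0.0 + 0.80×0.4 + 0.66×1.2 + 0.56×0.3 + 0.51×0.8 = 1.6880
Strategy R: R₀ = 0.84×0.0 + 0.70×0.0 + 0.61×0.0 + 0.54×0.7 + 0.40×0.5 = 0.5780
Highest R₀: strategy Q with 1.6880.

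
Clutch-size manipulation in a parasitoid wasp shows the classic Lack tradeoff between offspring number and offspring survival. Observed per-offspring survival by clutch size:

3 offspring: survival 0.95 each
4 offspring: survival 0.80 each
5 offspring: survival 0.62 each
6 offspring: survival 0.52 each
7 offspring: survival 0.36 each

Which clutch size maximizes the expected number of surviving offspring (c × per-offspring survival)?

Expected surviving offspring = c × s(c):
  c=3: 3 × 0.95 = 2.850
  c=4: 4 × 0.80 = 3.200
  c=5: 5 × 0.62 = 3.100
  c=6: 6 × 0.52 = 3.120
  c=7: 7 × 0.36 = 2.520
Maximum at c = 4 (3.200 surviving offspring).

4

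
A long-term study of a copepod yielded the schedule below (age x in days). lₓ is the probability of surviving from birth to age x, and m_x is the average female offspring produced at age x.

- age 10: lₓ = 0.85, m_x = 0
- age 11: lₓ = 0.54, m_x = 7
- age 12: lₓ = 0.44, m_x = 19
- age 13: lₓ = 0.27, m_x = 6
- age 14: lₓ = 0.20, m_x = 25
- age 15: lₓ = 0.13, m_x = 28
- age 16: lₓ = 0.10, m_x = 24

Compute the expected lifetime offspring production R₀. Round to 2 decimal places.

24.80

R₀ = Σ lₓ m_x:
  age 10: 0.85 × 0 = 0.0000
  age 11: 0.54 × 7 = 3.7800
  age 12: 0.44 × 19 = 8.3600
  age 13: 0.27 × 6 = 1.6200
  age 14: 0.20 × 25 = 5.0000
  age 15: 0.13 × 28 = 3.6400
  age 16: 0.10 × 24 = 2.4000
R₀ = 0.0000 + 3.7800 + 8.3600 + 1.6200 + 5.0000 + 3.6400 + 2.4000 = 24.8000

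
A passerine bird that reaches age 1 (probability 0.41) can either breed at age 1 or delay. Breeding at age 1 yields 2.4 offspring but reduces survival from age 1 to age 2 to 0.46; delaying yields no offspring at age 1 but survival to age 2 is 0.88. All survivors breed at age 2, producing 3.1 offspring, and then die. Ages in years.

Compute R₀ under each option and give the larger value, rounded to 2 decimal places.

breed at age 1: R₀ = 0.41 × (2.4 + 0.46 × 3.1) = 0.41 × 3.8260 = 1.5687
delay to age 2: R₀ = 0.41 × (0.88 × 3.1) = 0.41 × 2.7280 = 1.1185
Higher: breed at age 1 (1.5687).

1.57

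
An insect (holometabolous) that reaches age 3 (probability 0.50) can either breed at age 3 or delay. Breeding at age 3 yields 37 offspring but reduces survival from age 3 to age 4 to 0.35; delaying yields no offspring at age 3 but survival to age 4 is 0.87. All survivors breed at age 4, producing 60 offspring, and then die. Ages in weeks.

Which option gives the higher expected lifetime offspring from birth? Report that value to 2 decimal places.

29.00

breed at age 3: R₀ = 0.50 × (37 + 0.35 × 60) = 0.50 × 58.0000 = 29.0000
delay to age 4: R₀ = 0.50 × (0.87 × 60) = 0.50 × 52.2000 = 26.1000
Higher: breed at age 3 (29.0000).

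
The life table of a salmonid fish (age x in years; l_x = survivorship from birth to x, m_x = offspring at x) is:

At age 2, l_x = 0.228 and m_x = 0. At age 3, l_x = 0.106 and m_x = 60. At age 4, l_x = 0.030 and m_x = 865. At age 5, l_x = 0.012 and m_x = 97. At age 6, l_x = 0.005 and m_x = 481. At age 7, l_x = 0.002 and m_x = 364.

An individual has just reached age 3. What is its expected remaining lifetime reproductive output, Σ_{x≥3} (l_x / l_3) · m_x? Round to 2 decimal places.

l_3 = 0.106. Conditional survival from age 3 to x is l_x / l_3.
  x=3: (0.106/0.106) × 60 = 60.0000
  x=4: (0.030/0.106) × 865 = 244.8113
  x=5: (0.012/0.106) × 97 = 10.9811
  x=6: (0.005/0.106) × 481 = 22.6887
  x=7: (0.002/0.106) × 364 = 6.8679
Sum = 60.0000 + 244.8113 + 10.9811 + 22.6887 + 6.8679 = 345.3491

345.35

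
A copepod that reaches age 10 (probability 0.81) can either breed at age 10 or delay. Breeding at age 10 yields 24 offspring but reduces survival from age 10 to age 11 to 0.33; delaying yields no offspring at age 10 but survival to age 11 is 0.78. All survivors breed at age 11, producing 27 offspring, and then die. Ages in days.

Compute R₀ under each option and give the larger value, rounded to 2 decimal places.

breed at age 10: R₀ = 0.81 × (24 + 0.33 × 27) = 0.81 × 32.9100 = 26.6571
delay to age 11: R₀ = 0.81 × (0.78 × 27) = 0.81 × 21.0600 = 17.0586
Higher: breed at age 10 (26.6571).

26.66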